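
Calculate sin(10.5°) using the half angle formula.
sin(10.5°) = √((1 - cos 21°)/2) = 0.1822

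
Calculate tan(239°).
tan(239°) = 1.664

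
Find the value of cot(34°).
cot(34°) = 1.483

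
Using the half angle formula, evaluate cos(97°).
cos(97°) = -√((1 + cos 194°)/2) = -0.1219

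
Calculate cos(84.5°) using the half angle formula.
cos(84.5°) = √((1 + cos 169°)/2) = 0.09585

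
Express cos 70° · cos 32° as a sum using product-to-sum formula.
cos 70° cos 32° = (1/2)[cos(70°-32°) + cos(70°+32°)]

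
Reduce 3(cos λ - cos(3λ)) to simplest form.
3(cos λ - cos(3λ)) = 3(2 sin(2λ) sin λ) (using Sum-to-product)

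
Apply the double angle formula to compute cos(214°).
cos(214°) = cos²107° - sin²107° = -0.829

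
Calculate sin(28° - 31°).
sin(28° - 31°) = sin 28° cos 31° - cos 28° sin 31° = -0.05234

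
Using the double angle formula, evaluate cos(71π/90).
cos(71π/90) = cos²71π/180 - sin²71π/180 = -0.788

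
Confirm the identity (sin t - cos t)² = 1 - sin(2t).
LHS = sin²t - 2 sin t cos t + cos²t = (sin²t + cos²t) - 2 sin t cos t = 1 - sin(2t) = RHS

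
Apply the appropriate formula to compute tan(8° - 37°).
tan(8° - 37°) = (tan 8° - tan 37°)/(1 + tan 8° tan 37°) = -0.5543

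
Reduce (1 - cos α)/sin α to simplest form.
(1 - cos α)/sin α = tan(α/2) (using Half angle)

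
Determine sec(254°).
sec(254°) = -3.628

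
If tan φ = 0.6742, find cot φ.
cot φ = 1/tan φ = 1.483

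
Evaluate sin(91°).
sin(91°) = 0.9998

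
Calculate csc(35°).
csc(35°) = 1.743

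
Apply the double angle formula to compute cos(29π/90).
cos(29π/90) = cos²29π/180 - sin²29π/180 = 0.5299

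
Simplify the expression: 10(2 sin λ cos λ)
10(2 sin λ cos λ) = 10(sin(2λ)) (using Double angle)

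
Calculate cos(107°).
cos(107°) = -0.2924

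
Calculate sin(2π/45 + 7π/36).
sin(2π/45 + 7π/36) = sin 2π/45 cos 7π/36 + cos 2π/45 sin 7π/36 = 0.682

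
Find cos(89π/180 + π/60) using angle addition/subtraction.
cos(89π/180 + π/60) = cos 89π/180 cos π/60 - sin 89π/180 sin π/60 = -0.0349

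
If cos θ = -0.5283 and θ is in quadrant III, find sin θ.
sin θ = -0.8491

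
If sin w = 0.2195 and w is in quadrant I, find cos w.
cos w = 0.9756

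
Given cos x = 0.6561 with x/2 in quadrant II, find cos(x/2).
cos(x/2) = ±√((1 + cos x)/2); negative since x/2 ∈ QII, so cos(x/2) = -0.91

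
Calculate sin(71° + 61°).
sin(71° + 61°) = sin 71° cos 61° + cos 71° sin 61° = 0.7431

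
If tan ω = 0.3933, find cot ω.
cot ω = 1/tan ω = 2.543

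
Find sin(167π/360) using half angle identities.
sin(167π/360) = √((1 - cos 167π/180)/2) = 0.9936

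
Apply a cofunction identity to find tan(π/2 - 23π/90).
tan(π/2 - 23π/90) = cot(23π/90) = 0.9657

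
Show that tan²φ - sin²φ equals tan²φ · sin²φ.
LHS = sin²φ/cos²φ - sin²φ = sin²φ(1/cos²φ - 1) = sin²φ · (1 - cos²φ)/cos²φ = sin²φ · sin²φ/cos²φ = sin²φ · tan²φ = RHS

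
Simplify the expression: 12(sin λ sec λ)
12(sin λ sec λ) = 12(tan λ) (using Reciprocal + quotient)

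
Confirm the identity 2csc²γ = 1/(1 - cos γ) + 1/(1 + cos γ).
RHS = [(1 + cos γ) + (1 - cos γ)] / [(1 - cos γ)(1 + cos γ)] = 2/(1 - cos²γ) = 2/sin²γ = 2csc²γ = LHS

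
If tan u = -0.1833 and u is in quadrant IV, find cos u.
cos u = 0.9836 (using tan²u + 1 = sec²u)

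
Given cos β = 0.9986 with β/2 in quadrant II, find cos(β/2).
cos(β/2) = ±√((1 + cos β)/2); negative since β/2 ∈ QII, so cos(β/2) = -0.9996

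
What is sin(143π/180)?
sin(143π/180) = 0.6018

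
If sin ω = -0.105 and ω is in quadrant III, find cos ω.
cos ω = -0.9945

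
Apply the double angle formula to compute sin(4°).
sin(4°) = 2 sin 2° cos 2° = 0.06976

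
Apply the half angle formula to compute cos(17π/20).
cos(17π/20) = -√((1 + cos 17π/10)/2) = -0.891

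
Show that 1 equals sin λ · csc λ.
RHS = sin λ · (1/sin λ) = 1 = LHS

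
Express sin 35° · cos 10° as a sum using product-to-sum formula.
sin 35° cos 10° = (1/2)[sin(35°+10°) + sin(35°-10°)]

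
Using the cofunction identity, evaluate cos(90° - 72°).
cos(90° - 72°) = sin(72°) = 0.9511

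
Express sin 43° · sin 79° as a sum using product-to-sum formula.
sin 43° sin 79° = (1/2)[cos(43°-79°) - cos(43°+79°)]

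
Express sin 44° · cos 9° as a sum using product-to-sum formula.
sin 44° cos 9° = (1/2)[sin(44°+9°) + sin(44°-9°)]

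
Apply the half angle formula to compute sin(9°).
sin(9°) = √((1 - cos 18°)/2) = 0.1564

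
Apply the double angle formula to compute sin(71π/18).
sin(71π/18) = 2 sin 71π/36 cos 71π/36 = -0.1736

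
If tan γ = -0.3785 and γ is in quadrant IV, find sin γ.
sin γ = -0.354 (using tan²γ + 1 = sec²γ)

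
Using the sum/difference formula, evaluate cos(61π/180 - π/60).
cos(61π/180 - π/60) = cos 61π/180 cos π/60 + sin 61π/180 sin π/60 = 0.5299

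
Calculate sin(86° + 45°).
sin(86° + 45°) = sin 86° cos 45° + cos 86° sin 45° = 0.7547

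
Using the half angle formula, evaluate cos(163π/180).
cos(163π/180) = -√((1 + cos 163π/90)/2) = -0.9563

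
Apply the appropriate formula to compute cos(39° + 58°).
cos(39° + 58°) = cos 39° cos 58° - sin 39° sin 58° = -0.1219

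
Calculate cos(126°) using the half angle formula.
cos(126°) = -√((1 + cos 252°)/2) = -0.5878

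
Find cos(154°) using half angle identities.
cos(154°) = -√((1 + cos 308°)/2) = -0.8988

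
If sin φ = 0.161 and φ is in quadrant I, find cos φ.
cos φ = 0.987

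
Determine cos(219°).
cos(219°) = -0.7771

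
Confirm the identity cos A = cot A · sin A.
RHS = (cos A/sin A) · sin A = cos A = LHS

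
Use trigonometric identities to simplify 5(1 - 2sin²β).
5(1 - 2sin²β) = 5(cos(2β)) (using Double angle)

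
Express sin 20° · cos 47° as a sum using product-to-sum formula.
sin 20° cos 47° = (1/2)[sin(20°+47°) + sin(20°-47°)]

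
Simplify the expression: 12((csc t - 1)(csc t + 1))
12((csc t - 1)(csc t + 1)) = 12(cot²t) (using Diff. of squares)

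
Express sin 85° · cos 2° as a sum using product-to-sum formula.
sin 85° cos 2° = (1/2)[sin(85°+2°) + sin(85°-2°)]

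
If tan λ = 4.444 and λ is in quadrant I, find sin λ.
sin λ = 0.9756 (using tan²λ + 1 = sec²λ)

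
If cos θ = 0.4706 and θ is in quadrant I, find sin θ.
sin θ = 0.8823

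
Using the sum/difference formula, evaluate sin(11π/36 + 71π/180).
sin(11π/36 + 71π/180) = sin 11π/36 cos 71π/180 + cos 11π/36 sin 71π/180 = 0.809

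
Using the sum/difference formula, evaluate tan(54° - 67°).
tan(54° - 67°) = (tan 54° - tan 67°)/(1 + tan 54° tan 67°) = -0.2309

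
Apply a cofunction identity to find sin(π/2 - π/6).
sin(π/2 - π/6) = cos(π/6) = √3/2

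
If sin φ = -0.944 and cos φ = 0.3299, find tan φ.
tan φ = sin φ / cos φ = -2.861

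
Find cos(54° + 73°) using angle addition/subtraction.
cos(54° + 73°) = cos 54° cos 73° - sin 54° sin 73° = -0.6018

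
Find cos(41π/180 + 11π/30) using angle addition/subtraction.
cos(41π/180 + 11π/30) = cos 41π/180 cos 11π/30 - sin 41π/180 sin 11π/30 = -0.2924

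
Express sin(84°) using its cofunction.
sin(84°) = cos(90° - 84°) = cos(6°)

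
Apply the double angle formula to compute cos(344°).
cos(344°) = 1 - 2sin²172° = 0.9613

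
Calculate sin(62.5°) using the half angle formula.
sin(62.5°) = √((1 - cos 125°)/2) = 0.887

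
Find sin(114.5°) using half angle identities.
sin(114.5°) = √((1 - cos 229°)/2) = 0.91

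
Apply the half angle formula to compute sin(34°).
sin(34°) = √((1 - cos 68°)/2) = 0.5592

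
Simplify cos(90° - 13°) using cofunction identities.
cos(90° - 13°) = sin(13°)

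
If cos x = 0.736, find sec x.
sec x = 1/cos x = 1.359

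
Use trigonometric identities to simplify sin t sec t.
sin t sec t = tan t (using Reciprocal + quotient)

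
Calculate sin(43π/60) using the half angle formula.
sin(43π/60) = √((1 - cos 43π/30)/2) = 0.7771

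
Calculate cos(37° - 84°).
cos(37° - 84°) = cos 37° cos 84° + sin 37° sin 84° = 0.682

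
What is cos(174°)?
cos(174°) = -0.9945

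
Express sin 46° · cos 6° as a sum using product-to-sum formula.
sin 46° cos 6° = (1/2)[sin(46°+6°) + sin(46°-6°)]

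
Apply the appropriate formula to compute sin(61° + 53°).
sin(61° + 53°) = sin 61° cos 53° + cos 61° sin 53° = 0.9135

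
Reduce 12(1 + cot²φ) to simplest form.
12(1 + cot²φ) = 12(csc²φ) (using Pythagorean identity)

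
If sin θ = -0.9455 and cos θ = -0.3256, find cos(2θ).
cos(2θ) = cos²θ - sin²θ = -0.788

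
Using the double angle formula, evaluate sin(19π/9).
sin(19π/9) = 2 sin 19π/18 cos 19π/18 = 0.342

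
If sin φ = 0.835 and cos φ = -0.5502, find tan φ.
tan φ = sin φ / cos φ = -1.518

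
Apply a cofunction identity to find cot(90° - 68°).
cot(90° - 68°) = tan(68°) = 2.475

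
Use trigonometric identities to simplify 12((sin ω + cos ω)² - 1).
12((sin ω + cos ω)² - 1) = 12(sin(2ω)) (using Pythagorean + double angle)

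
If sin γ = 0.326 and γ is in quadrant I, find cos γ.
cos γ = 0.9454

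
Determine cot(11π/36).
cot(11π/36) = 0.7002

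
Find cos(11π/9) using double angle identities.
cos(11π/9) = cos²11π/18 - sin²11π/18 = -0.766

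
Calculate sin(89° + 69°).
sin(89° + 69°) = sin 89° cos 69° + cos 89° sin 69° = 0.3746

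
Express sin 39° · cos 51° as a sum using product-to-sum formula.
sin 39° cos 51° = (1/2)[sin(39°+51°) + sin(39°-51°)]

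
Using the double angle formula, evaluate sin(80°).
sin(80°) = 2 sin 40° cos 40° = 0.9848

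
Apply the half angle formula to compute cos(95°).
cos(95°) = -√((1 + cos 190°)/2) = -0.08716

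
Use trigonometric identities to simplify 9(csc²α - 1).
9(csc²α - 1) = 9(cot²α) (using Pythagorean identity)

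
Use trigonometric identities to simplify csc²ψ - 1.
csc²ψ - 1 = cot²ψ (using Pythagorean identity)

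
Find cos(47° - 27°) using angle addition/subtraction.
cos(47° - 27°) = cos 47° cos 27° + sin 47° sin 27° = 0.9397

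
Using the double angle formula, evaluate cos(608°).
cos(608°) = cos²304° - sin²304° = -0.3746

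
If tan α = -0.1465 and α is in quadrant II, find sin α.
sin α = 0.145 (using tan²α + 1 = sec²α)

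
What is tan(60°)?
tan(60°) = √3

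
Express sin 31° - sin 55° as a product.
sin 31° - sin 55° = 2 cos(43°) sin(-12°)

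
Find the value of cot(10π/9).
cot(10π/9) = 2.747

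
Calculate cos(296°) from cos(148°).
cos(296°) = cos²148° - sin²148° = 0.4384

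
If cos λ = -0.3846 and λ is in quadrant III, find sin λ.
sin λ = -0.9231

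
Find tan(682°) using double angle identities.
tan(682°) = 2 tan 341° / (1 - tan²341°) = -0.7813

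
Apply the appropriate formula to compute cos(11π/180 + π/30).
cos(11π/180 + π/30) = cos 11π/180 cos π/30 - sin 11π/180 sin π/30 = 0.9563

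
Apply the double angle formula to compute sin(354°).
sin(354°) = 2 sin 177° cos 177° = -0.1045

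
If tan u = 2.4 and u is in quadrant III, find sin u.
sin u = -0.9231 (using tan²u + 1 = sec²u)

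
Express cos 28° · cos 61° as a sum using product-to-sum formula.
cos 28° cos 61° = (1/2)[cos(28°-61°) + cos(28°+61°)]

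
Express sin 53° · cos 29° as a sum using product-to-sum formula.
sin 53° cos 29° = (1/2)[sin(53°+29°) + sin(53°-29°)]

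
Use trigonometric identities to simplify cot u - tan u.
cot u - tan u = 2 cot(2u) (using Double angle)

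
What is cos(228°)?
cos(228°) = -0.6691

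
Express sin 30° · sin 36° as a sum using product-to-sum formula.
sin 30° sin 36° = (1/2)[cos(30°-36°) - cos(30°+36°)]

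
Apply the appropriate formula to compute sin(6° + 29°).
sin(6° + 29°) = sin 6° cos 29° + cos 6° sin 29° = 0.5736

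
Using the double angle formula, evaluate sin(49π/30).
sin(49π/30) = 2 sin 49π/60 cos 49π/60 = -0.9135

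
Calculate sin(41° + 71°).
sin(41° + 71°) = sin 41° cos 71° + cos 41° sin 71° = 0.9272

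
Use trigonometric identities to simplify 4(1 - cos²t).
4(1 - cos²t) = 4(sin²t) (using Pythagorean identity)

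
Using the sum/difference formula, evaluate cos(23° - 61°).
cos(23° - 61°) = cos 23° cos 61° + sin 23° sin 61° = 0.788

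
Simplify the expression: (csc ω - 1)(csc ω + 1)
(csc ω - 1)(csc ω + 1) = cot²ω (using Diff. of squares)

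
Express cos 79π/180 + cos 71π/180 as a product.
cos 79π/180 + cos 71π/180 = 2 cos(5π/12) cos(π/45)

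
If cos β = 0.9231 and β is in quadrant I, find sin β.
sin β = 0.3846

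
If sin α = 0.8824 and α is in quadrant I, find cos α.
cos α = 0.4705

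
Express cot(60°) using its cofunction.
cot(60°) = tan(90° - 60°) = tan(30°)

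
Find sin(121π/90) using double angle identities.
sin(121π/90) = 2 sin 121π/180 cos 121π/180 = -0.8829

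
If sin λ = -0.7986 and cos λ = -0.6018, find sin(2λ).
sin(2λ) = 2 sin λ cos λ = 0.9612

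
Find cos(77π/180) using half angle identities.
cos(77π/180) = √((1 + cos 77π/90)/2) = 0.225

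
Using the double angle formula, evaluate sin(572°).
sin(572°) = 2 sin 286° cos 286° = -0.5299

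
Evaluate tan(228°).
tan(228°) = 1.111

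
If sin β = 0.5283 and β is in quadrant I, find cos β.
cos β = 0.8491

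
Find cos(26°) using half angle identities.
cos(26°) = √((1 + cos 52°)/2) = 0.8988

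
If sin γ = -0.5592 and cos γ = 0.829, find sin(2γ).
sin(2γ) = 2 sin γ cos γ = -0.9272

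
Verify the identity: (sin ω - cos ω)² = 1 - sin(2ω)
LHS = sin²ω - 2 sin ω cos ω + cos²ω = (sin²ω + cos²ω) - 2 sin ω cos ω = 1 - sin(2ω) = RHS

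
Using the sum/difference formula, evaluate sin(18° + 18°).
sin(18° + 18°) = sin 18° cos 18° + cos 18° sin 18° = 0.5878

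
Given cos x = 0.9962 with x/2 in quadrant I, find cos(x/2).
cos(x/2) = ±√((1 + cos x)/2); positive since x/2 ∈ QI, so cos(x/2) = 0.999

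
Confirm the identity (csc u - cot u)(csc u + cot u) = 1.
LHS = csc²u - cot²u = (1 + cot²u) - cot²u = 1 = RHS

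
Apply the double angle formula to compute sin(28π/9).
sin(28π/9) = 2 sin 14π/9 cos 14π/9 = -0.342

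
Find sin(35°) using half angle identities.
sin(35°) = √((1 - cos 70°)/2) = 0.5736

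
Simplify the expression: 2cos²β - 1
2cos²β - 1 = cos(2β) (using Double angle)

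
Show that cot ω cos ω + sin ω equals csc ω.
LHS = cos²ω/sin ω + sin ω = (cos²ω + sin²ω)/sin ω = 1/sin ω = csc ω = RHS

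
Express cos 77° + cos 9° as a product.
cos 77° + cos 9° = 2 cos(43°) cos(34°)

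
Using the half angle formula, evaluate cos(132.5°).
cos(132.5°) = -√((1 + cos 265°)/2) = -0.6756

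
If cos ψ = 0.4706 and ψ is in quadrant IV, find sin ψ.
sin ψ = -0.8823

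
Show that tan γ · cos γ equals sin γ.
LHS = (sin γ/cos γ) · cos γ = sin γ = RHS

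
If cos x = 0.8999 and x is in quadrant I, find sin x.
sin x = 0.4361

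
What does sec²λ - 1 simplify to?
sec²λ - 1 = tan²λ (using Pythagorean identity)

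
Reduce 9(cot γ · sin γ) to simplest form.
9(cot γ · sin γ) = 9(cos γ) (using Quotient identity)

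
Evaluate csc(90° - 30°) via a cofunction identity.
csc(90° - 30°) = sec(30°) = 2√3/3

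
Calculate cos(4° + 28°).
cos(4° + 28°) = cos 4° cos 28° - sin 4° sin 28° = 0.848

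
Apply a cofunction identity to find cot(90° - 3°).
cot(90° - 3°) = tan(3°) = 0.05241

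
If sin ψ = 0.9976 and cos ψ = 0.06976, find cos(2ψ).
cos(2ψ) = cos²ψ - sin²ψ = -0.9903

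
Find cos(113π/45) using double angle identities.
cos(113π/45) = cos²113π/90 - sin²113π/90 = -0.0349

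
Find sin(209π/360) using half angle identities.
sin(209π/360) = √((1 - cos 209π/180)/2) = 0.9681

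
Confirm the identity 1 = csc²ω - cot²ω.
RHS = 1/sin²ω - cos²ω/sin²ω = (1 - cos²ω)/sin²ω = sin²ω/sin²ω = 1 = LHS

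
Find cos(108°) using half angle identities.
cos(108°) = -√((1 + cos 216°)/2) = -0.309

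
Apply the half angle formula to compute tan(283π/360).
tan(283π/360) = sin 283π/180 / (1 + cos 283π/180) = -0.7954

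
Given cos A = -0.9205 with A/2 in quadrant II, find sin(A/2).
sin(A/2) = ±√((1 - cos A)/2); positive since A/2 ∈ QII, so sin(A/2) = 0.9799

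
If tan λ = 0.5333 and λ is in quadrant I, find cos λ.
cos λ = 0.8824 (using tan²λ + 1 = sec²λ)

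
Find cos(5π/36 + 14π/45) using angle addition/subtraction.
cos(5π/36 + 14π/45) = cos 5π/36 cos 14π/45 - sin 5π/36 sin 14π/45 = 0.1564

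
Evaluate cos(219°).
cos(219°) = -0.7771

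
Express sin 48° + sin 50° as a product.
sin 48° + sin 50° = 2 sin(49°) cos(-1°)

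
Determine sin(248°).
sin(248°) = -0.9272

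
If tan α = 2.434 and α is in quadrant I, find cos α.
cos α = 0.38 (using tan²α + 1 = sec²α)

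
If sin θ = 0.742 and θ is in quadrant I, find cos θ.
cos θ = 0.6704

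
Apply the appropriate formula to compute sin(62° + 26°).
sin(62° + 26°) = sin 62° cos 26° + cos 62° sin 26° = 0.9994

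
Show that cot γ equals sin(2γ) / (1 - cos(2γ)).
RHS = 2 sin γ cos γ / (2sin²γ) = cos γ/sin γ = cot γ = LHS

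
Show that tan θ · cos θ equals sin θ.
LHS = (sin θ/cos θ) · cos θ = sin θ = RHS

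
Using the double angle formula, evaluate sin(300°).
sin(300°) = 2 sin 150° cos 150° = -√3/2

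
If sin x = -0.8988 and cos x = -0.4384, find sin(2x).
sin(2x) = 2 sin x cos x = 0.7881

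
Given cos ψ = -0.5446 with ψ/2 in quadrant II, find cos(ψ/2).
cos(ψ/2) = ±√((1 + cos ψ)/2); negative since ψ/2 ∈ QII, so cos(ψ/2) = -0.4772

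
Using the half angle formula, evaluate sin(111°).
sin(111°) = √((1 - cos 222°)/2) = 0.9336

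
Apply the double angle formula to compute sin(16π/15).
sin(16π/15) = 2 sin 8π/15 cos 8π/15 = -0.2079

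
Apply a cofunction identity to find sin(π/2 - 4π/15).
sin(π/2 - 4π/15) = cos(4π/15) = 0.6691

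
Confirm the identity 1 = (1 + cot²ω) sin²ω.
RHS = csc²ω · sin²ω = (1/sin²ω) · sin²ω = 1 = LHS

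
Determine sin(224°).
sin(224°) = -0.6947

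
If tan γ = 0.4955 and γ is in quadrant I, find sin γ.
sin γ = 0.444 (using tan²γ + 1 = sec²γ)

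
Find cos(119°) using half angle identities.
cos(119°) = -√((1 + cos 238°)/2) = -0.4848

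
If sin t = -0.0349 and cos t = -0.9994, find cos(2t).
cos(2t) = cos²t - sin²t = 0.9976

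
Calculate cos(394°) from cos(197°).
cos(394°) = cos²197° - sin²197° = 0.829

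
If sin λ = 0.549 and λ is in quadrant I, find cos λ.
cos λ = 0.8358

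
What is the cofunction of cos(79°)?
cos(79°) = sin(90° - 79°) = sin(11°)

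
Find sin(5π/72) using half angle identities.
sin(5π/72) = √((1 - cos 5π/36)/2) = 0.2164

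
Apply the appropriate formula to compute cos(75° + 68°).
cos(75° + 68°) = cos 75° cos 68° - sin 75° sin 68° = -0.7986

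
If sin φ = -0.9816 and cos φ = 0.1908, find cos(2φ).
cos(2φ) = cos²φ - sin²φ = -0.9271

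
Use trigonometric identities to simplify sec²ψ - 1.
sec²ψ - 1 = tan²ψ (using Pythagorean identity)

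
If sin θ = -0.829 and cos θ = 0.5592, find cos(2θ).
cos(2θ) = cos²θ - sin²θ = -0.3745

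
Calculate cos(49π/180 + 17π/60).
cos(49π/180 + 17π/60) = cos 49π/180 cos 17π/60 - sin 49π/180 sin 17π/60 = -0.1736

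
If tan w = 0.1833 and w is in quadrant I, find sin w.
sin w = 0.1803 (using tan²w + 1 = sec²w)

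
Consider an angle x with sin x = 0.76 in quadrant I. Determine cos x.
cos x = √(1 - sin²x) = 0.6499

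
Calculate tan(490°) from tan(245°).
tan(490°) = 2 tan 245° / (1 - tan²245°) = -1.192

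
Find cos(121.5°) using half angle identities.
cos(121.5°) = -√((1 + cos 243°)/2) = -0.5225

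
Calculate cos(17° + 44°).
cos(17° + 44°) = cos 17° cos 44° - sin 17° sin 44° = 0.4848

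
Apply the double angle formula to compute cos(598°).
cos(598°) = 2cos²299° - 1 = -0.5299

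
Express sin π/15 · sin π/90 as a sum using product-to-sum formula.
sin π/15 sin π/90 = (1/2)[cos(π/15-π/90) - cos(π/15+π/90)]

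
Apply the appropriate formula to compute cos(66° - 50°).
cos(66° - 50°) = cos 66° cos 50° + sin 66° sin 50° = 0.9613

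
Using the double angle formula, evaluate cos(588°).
cos(588°) = cos²294° - sin²294° = -0.6691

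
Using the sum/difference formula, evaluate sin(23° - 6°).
sin(23° - 6°) = sin 23° cos 6° - cos 23° sin 6° = 0.2924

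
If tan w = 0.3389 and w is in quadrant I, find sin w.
sin w = 0.321 (using tan²w + 1 = sec²w)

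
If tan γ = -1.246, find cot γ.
cot γ = 1/tan γ = -0.8026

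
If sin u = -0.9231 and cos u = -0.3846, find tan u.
tan u = sin u / cos u = 2.4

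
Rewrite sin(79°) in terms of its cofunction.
sin(79°) = cos(90° - 79°) = cos(11°)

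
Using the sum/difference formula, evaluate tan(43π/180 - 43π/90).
tan(43π/180 - 43π/90) = (tan 43π/180 - tan 43π/90)/(1 + tan 43π/180 tan 43π/90) = -0.9325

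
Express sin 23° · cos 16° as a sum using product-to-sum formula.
sin 23° cos 16° = (1/2)[sin(23°+16°) + sin(23°-16°)]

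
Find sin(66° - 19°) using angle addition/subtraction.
sin(66° - 19°) = sin 66° cos 19° - cos 66° sin 19° = 0.7314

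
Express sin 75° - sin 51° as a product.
sin 75° - sin 51° = 2 cos(63°) sin(12°)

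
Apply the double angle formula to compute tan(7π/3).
tan(7π/3) = 2 tan 7π/6 / (1 - tan²7π/6) = √3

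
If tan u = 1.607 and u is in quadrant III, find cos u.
cos u = -0.5283 (using tan²u + 1 = sec²u)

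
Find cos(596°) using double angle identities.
cos(596°) = cos²298° - sin²298° = -0.5592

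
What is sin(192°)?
sin(192°) = -0.2079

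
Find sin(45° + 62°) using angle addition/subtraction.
sin(45° + 62°) = sin 45° cos 62° + cos 45° sin 62° = 0.9563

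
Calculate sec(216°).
sec(216°) = -1.236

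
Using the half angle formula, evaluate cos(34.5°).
cos(34.5°) = √((1 + cos 69°)/2) = 0.8241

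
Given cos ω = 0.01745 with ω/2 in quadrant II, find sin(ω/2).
sin(ω/2) = ±√((1 - cos ω)/2); positive since ω/2 ∈ QII, so sin(ω/2) = 0.7009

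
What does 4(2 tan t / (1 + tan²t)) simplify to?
4(2 tan t / (1 + tan²t)) = 4(sin(2t)) (using Double angle)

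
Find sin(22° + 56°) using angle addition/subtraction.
sin(22° + 56°) = sin 22° cos 56° + cos 22° sin 56° = 0.9781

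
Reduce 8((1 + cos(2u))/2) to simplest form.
8((1 + cos(2u))/2) = 8(cos²u) (using Power reduction)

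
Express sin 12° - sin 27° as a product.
sin 12° - sin 27° = 2 cos(19.5°) sin(-7.5°)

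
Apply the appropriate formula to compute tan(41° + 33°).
tan(41° + 33°) = (tan 41° + tan 33°)/(1 - tan 41° tan 33°) = 3.487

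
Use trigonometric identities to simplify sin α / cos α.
sin α / cos α = tan α (using Quotient identity)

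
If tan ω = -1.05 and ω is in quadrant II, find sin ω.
sin ω = 0.7241 (using tan²ω + 1 = sec²ω)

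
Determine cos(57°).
cos(57°) = 0.5446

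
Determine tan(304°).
tan(304°) = -1.483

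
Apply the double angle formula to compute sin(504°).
sin(504°) = 2 sin 252° cos 252° = 0.5878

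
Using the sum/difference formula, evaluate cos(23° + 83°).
cos(23° + 83°) = cos 23° cos 83° - sin 23° sin 83° = -0.2756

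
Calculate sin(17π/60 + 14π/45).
sin(17π/60 + 14π/45) = sin 17π/60 cos 14π/45 + cos 17π/60 sin 14π/45 = 0.9563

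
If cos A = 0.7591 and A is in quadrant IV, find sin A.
sin A = -0.651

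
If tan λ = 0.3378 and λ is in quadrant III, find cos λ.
cos λ = -0.9474 (using tan²λ + 1 = sec²λ)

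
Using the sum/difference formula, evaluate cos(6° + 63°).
cos(6° + 63°) = cos 6° cos 63° - sin 6° sin 63° = 0.3584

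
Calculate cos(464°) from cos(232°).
cos(464°) = cos²232° - sin²232° = -0.2419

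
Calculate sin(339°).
sin(339°) = -0.3584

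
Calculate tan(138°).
tan(138°) = -0.9004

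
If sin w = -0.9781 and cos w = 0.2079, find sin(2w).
sin(2w) = 2 sin w cos w = -0.4067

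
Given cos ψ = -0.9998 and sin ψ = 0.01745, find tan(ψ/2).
tan(ψ/2) = sin ψ / (1 + cos ψ) = 87.25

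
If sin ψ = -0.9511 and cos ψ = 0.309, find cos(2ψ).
cos(2ψ) = cos²ψ - sin²ψ = -0.8091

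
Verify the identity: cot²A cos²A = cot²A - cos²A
RHS = cos²A/sin²A - cos²A = cos²A(1/sin²A - 1) = cos²A · (1 - sin²A)/sin²A = cos²A · cos²A/sin²A = cos²A · cot²A = LHS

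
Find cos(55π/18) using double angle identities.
cos(55π/18) = cos²55π/36 - sin²55π/36 = -0.9848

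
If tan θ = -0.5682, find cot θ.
cot θ = 1/tan θ = -1.76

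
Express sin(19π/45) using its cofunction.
sin(19π/45) = cos(π/2 - 19π/45) = cos(7π/90)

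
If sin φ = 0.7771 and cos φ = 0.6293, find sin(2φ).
sin(2φ) = 2 sin φ cos φ = 0.9781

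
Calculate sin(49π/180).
sin(49π/180) = 0.7547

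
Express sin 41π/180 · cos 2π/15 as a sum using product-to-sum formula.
sin 41π/180 cos 2π/15 = (1/2)[sin(41π/180+2π/15) + sin(41π/180-2π/15)]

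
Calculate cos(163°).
cos(163°) = -0.9563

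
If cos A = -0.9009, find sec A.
sec A = 1/cos A = -1.11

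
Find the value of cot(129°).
cot(129°) = -0.8098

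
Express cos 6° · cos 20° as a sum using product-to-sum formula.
cos 6° cos 20° = (1/2)[cos(6°-20°) + cos(6°+20°)]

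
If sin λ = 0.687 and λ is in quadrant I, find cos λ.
cos λ = 0.7267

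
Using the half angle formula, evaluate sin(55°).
sin(55°) = √((1 - cos 110°)/2) = 0.8192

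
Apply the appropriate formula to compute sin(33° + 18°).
sin(33° + 18°) = sin 33° cos 18° + cos 33° sin 18° = 0.7771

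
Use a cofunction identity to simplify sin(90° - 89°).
sin(90° - 89°) = cos(89°)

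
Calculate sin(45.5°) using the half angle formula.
sin(45.5°) = √((1 - cos 91°)/2) = 0.7133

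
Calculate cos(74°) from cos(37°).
cos(74°) = cos²37° - sin²37° = 0.2756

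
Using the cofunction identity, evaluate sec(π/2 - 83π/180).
sec(π/2 - 83π/180) = csc(83π/180) = 1.008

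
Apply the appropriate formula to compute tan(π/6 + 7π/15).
tan(π/6 + 7π/15) = (tan π/6 + tan 7π/15)/(1 - tan π/6 tan 7π/15) = -2.246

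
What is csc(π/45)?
csc(π/45) = 14.34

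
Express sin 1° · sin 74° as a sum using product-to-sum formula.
sin 1° sin 74° = (1/2)[cos(1°-74°) - cos(1°+74°)]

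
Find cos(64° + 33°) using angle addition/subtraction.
cos(64° + 33°) = cos 64° cos 33° - sin 64° sin 33° = -0.1219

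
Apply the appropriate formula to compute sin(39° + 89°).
sin(39° + 89°) = sin 39° cos 89° + cos 39° sin 89° = 0.788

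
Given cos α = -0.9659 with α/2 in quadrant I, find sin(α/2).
sin(α/2) = ±√((1 - cos α)/2); positive since α/2 ∈ QI, so sin(α/2) = 0.9914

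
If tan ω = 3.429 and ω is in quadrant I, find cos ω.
cos ω = 0.28 (using tan²ω + 1 = sec²ω)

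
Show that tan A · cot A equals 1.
LHS = (sin A/cos A) · (cos A/sin A) = 1 = RHS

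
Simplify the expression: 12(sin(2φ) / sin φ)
12(sin(2φ) / sin φ) = 12(2 cos φ) (using Double angle)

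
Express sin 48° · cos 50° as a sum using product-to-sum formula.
sin 48° cos 50° = (1/2)[sin(48°+50°) + sin(48°-50°)]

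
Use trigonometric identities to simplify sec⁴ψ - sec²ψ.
sec⁴ψ - sec²ψ = tan⁴ψ + tan²ψ (using Pythagorean)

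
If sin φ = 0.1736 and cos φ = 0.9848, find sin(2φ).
sin(2φ) = 2 sin φ cos φ = 0.3419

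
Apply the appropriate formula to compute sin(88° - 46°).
sin(88° - 46°) = sin 88° cos 46° - cos 88° sin 46° = 0.6691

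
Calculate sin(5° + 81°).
sin(5° + 81°) = sin 5° cos 81° + cos 5° sin 81° = 0.9976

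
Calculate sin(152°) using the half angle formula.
sin(152°) = √((1 - cos 304°)/2) = 0.4695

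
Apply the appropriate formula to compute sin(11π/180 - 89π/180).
sin(11π/180 - 89π/180) = sin 11π/180 cos 89π/180 - cos 11π/180 sin 89π/180 = -0.9781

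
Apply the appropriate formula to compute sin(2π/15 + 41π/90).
sin(2π/15 + 41π/90) = sin 2π/15 cos 41π/90 + cos 2π/15 sin 41π/90 = 0.9613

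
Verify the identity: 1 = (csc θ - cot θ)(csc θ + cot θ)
RHS = csc²θ - cot²θ = (1 + cot²θ) - cot²θ = 1 = LHS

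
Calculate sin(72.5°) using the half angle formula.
sin(72.5°) = √((1 - cos 145°)/2) = 0.9537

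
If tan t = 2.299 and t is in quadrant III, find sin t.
sin t = -0.917 (using tan²t + 1 = sec²t)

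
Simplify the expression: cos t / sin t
cos t / sin t = cot t (using Quotient identity)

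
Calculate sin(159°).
sin(159°) = 0.3584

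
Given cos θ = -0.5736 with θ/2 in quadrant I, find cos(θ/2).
cos(θ/2) = ±√((1 + cos θ)/2); positive since θ/2 ∈ QI, so cos(θ/2) = 0.4617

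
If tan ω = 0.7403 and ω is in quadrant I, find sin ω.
sin ω = 0.595 (using tan²ω + 1 = sec²ω)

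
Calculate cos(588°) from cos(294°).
cos(588°) = cos²294° - sin²294° = -0.6691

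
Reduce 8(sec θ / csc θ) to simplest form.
8(sec θ / csc θ) = 8(tan θ) (using Reciprocal identities)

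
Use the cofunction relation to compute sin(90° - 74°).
sin(90° - 74°) = cos(74°) = 0.2756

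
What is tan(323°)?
tan(323°) = -0.7536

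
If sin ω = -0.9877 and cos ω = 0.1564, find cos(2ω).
cos(2ω) = cos²ω - sin²ω = -0.9511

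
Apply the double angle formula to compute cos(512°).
cos(512°) = cos²256° - sin²256° = -0.8829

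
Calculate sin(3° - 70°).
sin(3° - 70°) = sin 3° cos 70° - cos 3° sin 70° = -0.9205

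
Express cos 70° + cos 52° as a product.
cos 70° + cos 52° = 2 cos(61°) cos(9°)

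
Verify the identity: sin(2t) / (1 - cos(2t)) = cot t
LHS = 2 sin t cos t / (2sin²t) = cos t/sin t = cot t = RHS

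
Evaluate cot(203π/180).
cot(203π/180) = 2.356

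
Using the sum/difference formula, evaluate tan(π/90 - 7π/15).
tan(π/90 - 7π/15) = (tan π/90 - tan 7π/15)/(1 + tan π/90 tan 7π/15) = -7.115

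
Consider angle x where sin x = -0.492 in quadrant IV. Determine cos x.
cos x = √(1 - sin²x) = 0.8706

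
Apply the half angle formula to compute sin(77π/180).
sin(77π/180) = √((1 - cos 77π/90)/2) = 0.9744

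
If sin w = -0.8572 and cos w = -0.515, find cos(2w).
cos(2w) = cos²w - sin²w = -0.4696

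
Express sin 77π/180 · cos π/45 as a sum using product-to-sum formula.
sin 77π/180 cos π/45 = (1/2)[sin(77π/180+π/45) + sin(77π/180-π/45)]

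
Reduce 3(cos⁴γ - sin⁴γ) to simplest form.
3(cos⁴γ - sin⁴γ) = 3(cos(2γ)) (using Factoring + double angle)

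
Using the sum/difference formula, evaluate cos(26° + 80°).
cos(26° + 80°) = cos 26° cos 80° - sin 26° sin 80° = -0.2756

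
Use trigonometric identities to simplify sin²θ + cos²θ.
sin²θ + cos²θ = 1 (using Pythagorean identity)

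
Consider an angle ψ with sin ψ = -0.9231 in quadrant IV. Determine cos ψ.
cos ψ = √(1 - sin²ψ) = 0.3846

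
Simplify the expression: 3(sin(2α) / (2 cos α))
3(sin(2α) / (2 cos α)) = 3(sin α) (using Double angle)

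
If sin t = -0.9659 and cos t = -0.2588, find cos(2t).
cos(2t) = cos²t - sin²t = -0.866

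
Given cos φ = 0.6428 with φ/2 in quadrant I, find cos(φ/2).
cos(φ/2) = ±√((1 + cos φ)/2); positive since φ/2 ∈ QI, so cos(φ/2) = 0.9063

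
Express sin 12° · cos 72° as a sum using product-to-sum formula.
sin 12° cos 72° = (1/2)[sin(12°+72°) + sin(12°-72°)]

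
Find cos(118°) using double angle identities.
cos(118°) = cos²59° - sin²59° = -0.4695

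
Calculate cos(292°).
cos(292°) = 0.3746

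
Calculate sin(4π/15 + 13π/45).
sin(4π/15 + 13π/45) = sin 4π/15 cos 13π/45 + cos 4π/15 sin 13π/45 = 0.9848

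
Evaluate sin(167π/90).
sin(167π/90) = -0.4384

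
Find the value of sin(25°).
sin(25°) = 0.4226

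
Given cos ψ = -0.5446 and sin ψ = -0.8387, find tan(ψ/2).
tan(ψ/2) = sin ψ / (1 + cos ψ) = -1.842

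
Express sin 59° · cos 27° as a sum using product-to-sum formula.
sin 59° cos 27° = (1/2)[sin(59°+27°) + sin(59°-27°)]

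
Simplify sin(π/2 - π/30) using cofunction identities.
sin(π/2 - π/30) = cos(π/30)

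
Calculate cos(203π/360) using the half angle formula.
cos(203π/360) = -√((1 + cos 203π/180)/2) = -0.1994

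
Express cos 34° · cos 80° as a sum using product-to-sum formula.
cos 34° cos 80° = (1/2)[cos(34°-80°) + cos(34°+80°)]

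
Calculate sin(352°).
sin(352°) = -0.1392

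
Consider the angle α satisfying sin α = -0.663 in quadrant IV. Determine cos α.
cos α = √(1 - sin²α) = 0.7486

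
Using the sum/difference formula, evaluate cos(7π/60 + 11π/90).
cos(7π/60 + 11π/90) = cos 7π/60 cos 11π/90 - sin 7π/60 sin 11π/90 = 0.7314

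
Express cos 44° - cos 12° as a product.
cos 44° - cos 12° = -2 sin(28°) sin(16°)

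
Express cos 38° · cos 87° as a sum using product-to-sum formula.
cos 38° cos 87° = (1/2)[cos(38°-87°) + cos(38°+87°)]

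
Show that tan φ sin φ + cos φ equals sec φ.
LHS = sin²φ/cos φ + cos φ = (sin²φ + cos²φ)/cos φ = 1/cos φ = sec φ = RHS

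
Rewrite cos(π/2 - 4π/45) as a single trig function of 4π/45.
cos(π/2 - 4π/45) = sin(4π/45)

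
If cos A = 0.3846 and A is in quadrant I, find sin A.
sin A = 0.9231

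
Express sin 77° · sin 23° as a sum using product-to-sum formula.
sin 77° sin 23° = (1/2)[cos(77°-23°) - cos(77°+23°)]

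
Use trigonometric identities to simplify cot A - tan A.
cot A - tan A = 2 cot(2A) (using Double angle)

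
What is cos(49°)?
cos(49°) = 0.6561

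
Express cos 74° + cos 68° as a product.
cos 74° + cos 68° = 2 cos(71°) cos(3°)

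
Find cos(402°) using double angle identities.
cos(402°) = cos²201° - sin²201° = 0.7431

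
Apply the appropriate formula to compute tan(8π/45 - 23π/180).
tan(8π/45 - 23π/180) = (tan 8π/45 - tan 23π/180)/(1 + tan 8π/45 tan 23π/180) = 0.1584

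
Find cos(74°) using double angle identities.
cos(74°) = cos²37° - sin²37° = 0.2756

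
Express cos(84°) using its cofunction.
cos(84°) = sin(90° - 84°) = sin(6°)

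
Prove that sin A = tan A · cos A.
RHS = (sin A/cos A) · cos A = sin A = LHS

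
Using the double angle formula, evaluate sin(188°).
sin(188°) = 2 sin 94° cos 94° = -0.1392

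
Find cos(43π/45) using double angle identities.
cos(43π/45) = cos²43π/90 - sin²43π/90 = -0.9903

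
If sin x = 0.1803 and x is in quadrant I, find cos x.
cos x = 0.9836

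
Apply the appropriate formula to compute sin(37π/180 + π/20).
sin(37π/180 + π/20) = sin 37π/180 cos π/20 + cos 37π/180 sin π/20 = 0.7193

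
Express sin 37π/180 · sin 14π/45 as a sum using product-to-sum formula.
sin 37π/180 sin 14π/45 = (1/2)[cos(37π/180-14π/45) - cos(37π/180+14π/45)]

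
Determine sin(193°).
sin(193°) = -0.225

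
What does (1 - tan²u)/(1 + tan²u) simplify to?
(1 - tan²u)/(1 + tan²u) = cos(2u) (using Double angle)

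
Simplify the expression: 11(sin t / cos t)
11(sin t / cos t) = 11(tan t) (using Quotient identity)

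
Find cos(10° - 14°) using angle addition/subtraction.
cos(10° - 14°) = cos 10° cos 14° + sin 10° sin 14° = 0.9976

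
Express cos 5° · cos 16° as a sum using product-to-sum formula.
cos 5° cos 16° = (1/2)[cos(5°-16°) + cos(5°+16°)]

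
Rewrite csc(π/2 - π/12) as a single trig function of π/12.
csc(π/2 - π/12) = sec(π/12)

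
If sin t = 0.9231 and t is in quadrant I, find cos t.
cos t = 0.3846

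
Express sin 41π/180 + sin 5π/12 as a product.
sin 41π/180 + sin 5π/12 = 2 sin(29π/90) cos(-17π/180)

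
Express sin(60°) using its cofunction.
sin(60°) = cos(90° - 60°) = cos(30°)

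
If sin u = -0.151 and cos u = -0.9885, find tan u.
tan u = sin u / cos u = 0.1528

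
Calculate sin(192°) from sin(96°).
sin(192°) = 2 sin 96° cos 96° = -0.2079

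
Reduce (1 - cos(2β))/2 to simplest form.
(1 - cos(2β))/2 = sin²β (using Power reduction)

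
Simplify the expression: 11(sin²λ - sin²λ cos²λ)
11(sin²λ - sin²λ cos²λ) = 11(sin⁴λ) (using Factoring)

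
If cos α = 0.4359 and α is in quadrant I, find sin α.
sin α = 0.9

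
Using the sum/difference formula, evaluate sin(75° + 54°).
sin(75° + 54°) = sin 75° cos 54° + cos 75° sin 54° = 0.7771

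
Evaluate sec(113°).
sec(113°) = -2.559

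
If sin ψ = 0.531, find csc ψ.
csc ψ = 1/sin ψ = 1.883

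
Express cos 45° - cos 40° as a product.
cos 45° - cos 40° = -2 sin(42.5°) sin(2.5°)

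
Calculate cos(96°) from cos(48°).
cos(96°) = cos²48° - sin²48° = -0.1045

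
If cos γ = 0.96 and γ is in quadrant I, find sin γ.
sin γ = 0.28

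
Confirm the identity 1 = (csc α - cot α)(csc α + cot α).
RHS = csc²α - cot²α = (1 + cot²α) - cot²α = 1 = LHS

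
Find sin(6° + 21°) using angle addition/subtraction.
sin(6° + 21°) = sin 6° cos 21° + cos 6° sin 21° = 0.454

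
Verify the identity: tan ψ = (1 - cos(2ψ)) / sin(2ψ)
RHS = 2sin²ψ / (2 sin ψ cos ψ) = sin ψ/cos ψ = tan ψ = LHS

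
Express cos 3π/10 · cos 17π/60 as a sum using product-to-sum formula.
cos 3π/10 cos 17π/60 = (1/2)[cos(3π/10-17π/60) + cos(3π/10+17π/60)]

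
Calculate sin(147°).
sin(147°) = 0.5446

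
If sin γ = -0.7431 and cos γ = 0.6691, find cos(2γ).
cos(2γ) = cos²γ - sin²γ = -0.1045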